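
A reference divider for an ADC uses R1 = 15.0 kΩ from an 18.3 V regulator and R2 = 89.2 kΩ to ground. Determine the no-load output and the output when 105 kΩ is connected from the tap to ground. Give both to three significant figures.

Unloaded: 15.7 V; loaded: 14.0 V

Open-circuit: V = 18.3 × 89.2/(15.0 + 89.2) = 15.7 V.
With the load, R2 becomes R2‖R_L = 48.23 kΩ, so V = 18.3 × 48.23/63.23 = 14.0 V.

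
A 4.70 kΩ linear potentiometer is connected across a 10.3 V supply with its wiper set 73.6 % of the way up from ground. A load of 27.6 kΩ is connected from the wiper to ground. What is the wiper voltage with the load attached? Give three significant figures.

The wiper splits the pot into (1−α)R = 1.241 kΩ above and αR = 3.459 kΩ below.
Lower section ‖ load = 3.074 kΩ.
V_wiper = 10.3 × 3.074/(1.241 + 3.074) = 7.34 V.

V ≈ 7.34 V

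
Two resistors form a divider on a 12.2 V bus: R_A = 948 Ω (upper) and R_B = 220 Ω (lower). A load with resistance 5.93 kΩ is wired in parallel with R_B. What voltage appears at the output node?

The load sits in parallel with R_B: R_B‖R_L = (220 × 5930) / (220 + 5930) = 212.1 Ω.
V_out = 12.2 × 212.1 / (948 + 212.1) = 12.2 × 212.1/1160 = 2.23 V.

V_out ≈ 2.23 V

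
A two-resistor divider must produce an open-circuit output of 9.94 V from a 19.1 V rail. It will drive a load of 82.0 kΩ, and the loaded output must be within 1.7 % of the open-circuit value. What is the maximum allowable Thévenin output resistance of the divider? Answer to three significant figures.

R_th ≤ 1.42 kΩ

Loading drop = R_th/(R_th + R_L) ≤ 0.0170, so R_th ≤ R_L · ε/(1−ε) = 82.0 kΩ × 0.0170/0.9830 = 1.42 kΩ.
(Any R1, R2 with R2/(R1+R2) = 0.520 and R1‖R2 ≤ 1.42 kΩ will meet the spec.)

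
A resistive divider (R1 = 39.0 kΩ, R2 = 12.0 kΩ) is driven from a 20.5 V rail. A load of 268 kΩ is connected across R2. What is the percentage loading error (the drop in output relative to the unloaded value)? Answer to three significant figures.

The divider's output (Thévenin) resistance is R1‖R2 = 9.176 kΩ.
Fractional drop under load = R_th/(R_th + R_L) = 9.176 / (9.176 + 268) = 0.03311.
So the output falls by 3.31 %.

3.31 %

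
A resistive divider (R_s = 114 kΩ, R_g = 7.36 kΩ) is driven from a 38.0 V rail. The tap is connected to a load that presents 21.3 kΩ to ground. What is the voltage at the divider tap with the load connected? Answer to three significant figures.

V_out ≈ 1.74 V

The load sits in parallel with R_g: R_g‖R_L = (7.36 × 21.3) / (7.36 + 21.3) = 5.470 kΩ.
V_out = 38.0 × 5.470 / (114 + 5.470) = 38.0 × 5.470/119.5 = 1.74 V.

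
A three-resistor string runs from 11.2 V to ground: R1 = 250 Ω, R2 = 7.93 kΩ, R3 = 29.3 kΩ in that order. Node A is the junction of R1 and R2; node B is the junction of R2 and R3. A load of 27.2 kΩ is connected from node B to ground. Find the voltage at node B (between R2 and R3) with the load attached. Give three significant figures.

V ≈ 7.09 V

At node B, R3 is in parallel with the load: R3‖R_L = 14110 Ω.
Below node A the resistance is R2 + (R3‖R_L) = 22040 Ω, so V_A = 11.2 × 22040/22290 = 11.07 V.
Then V_B = V_A × (R3‖R_L)/(R2 + R3‖R_L) = 11.07 × 14110/22040 = 7.09 V.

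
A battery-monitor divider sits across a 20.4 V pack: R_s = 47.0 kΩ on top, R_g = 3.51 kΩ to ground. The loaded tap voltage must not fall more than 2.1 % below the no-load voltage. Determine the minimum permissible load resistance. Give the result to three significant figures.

Output resistance R_th = R_s‖R_g = (47.0 × 3.51)/50.51 = 3.266 kΩ.
The fractional drop is R_th/(R_th + R_L); requiring this ≤ 0.0210 gives R_L ≥ R_th(1/0.0210 − 1) = 3.266 × 46.62 = 152 kΩ.

R_L(min) ≈ 152 kΩ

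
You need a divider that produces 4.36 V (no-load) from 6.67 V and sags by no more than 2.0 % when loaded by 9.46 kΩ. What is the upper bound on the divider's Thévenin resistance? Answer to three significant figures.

R_th ≤ 193 Ω

Loading drop = R_th/(R_th + R_L) ≤ 0.0200, so R_th ≤ R_L · ε/(1−ε) = 9.46 kΩ × 0.0200/0.9800 = 193 Ω.
(Any R1, R2 with R2/(R1+R2) = 0.654 and R1‖R2 ≤ 193 Ω will meet the spec.)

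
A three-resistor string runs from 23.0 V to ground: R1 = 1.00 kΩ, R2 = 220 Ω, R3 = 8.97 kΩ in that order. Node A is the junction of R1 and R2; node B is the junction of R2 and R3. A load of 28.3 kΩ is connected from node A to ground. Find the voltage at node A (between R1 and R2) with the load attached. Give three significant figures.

Below node A the series string R2+R3 = 9190 Ω sits in parallel with the 28300 Ω load: 6937 Ω.
V_A = 23.0 × 6937/(1000 + 6937) = 20.1 V.

V ≈ 20.1 V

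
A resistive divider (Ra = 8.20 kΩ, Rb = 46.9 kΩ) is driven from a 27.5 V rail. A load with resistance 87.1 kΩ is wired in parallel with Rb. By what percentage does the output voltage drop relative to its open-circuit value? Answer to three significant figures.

The divider's output (Thévenin) resistance is Ra‖Rb = 6.980 kΩ.
Fractional drop under load = R_th/(R_th + R_L) = 6.980 / (6.980 + 87.1) = 0.07419.
So the output falls by 7.42 %.

7.42 %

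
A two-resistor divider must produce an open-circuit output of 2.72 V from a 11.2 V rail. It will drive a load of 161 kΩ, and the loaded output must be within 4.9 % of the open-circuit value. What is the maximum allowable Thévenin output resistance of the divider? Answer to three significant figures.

Loading drop = R_th/(R_th + R_L) ≤ 0.0490, so R_th ≤ R_L · ε/(1−ε) = 161 kΩ × 0.0490/0.9510 = 8.30 kΩ.

R_th ≤ 8.30 kΩ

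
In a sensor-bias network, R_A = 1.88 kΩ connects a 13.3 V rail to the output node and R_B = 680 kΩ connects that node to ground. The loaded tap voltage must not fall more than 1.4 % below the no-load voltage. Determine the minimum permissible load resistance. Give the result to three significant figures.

R_L(min) ≈ 132 kΩ

Output resistance R_th = R_A‖R_B = (1.88 × 680)/681.9 = 1.875 kΩ.
The fractional drop is R_th/(R_th + R_L); requiring this ≤ 0.0140 gives R_L ≥ R_th(1/0.0140 − 1) = 1.875 × 70.43 = 132 kΩ.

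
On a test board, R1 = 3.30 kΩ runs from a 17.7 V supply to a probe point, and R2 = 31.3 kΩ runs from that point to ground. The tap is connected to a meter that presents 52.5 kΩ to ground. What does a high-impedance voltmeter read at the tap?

The load sits in parallel with R2: R2‖R_L = (31.3 × 52.5) / (31.3 + 52.5) = 19.61 kΩ.
V_out = 17.7 × 19.61 / (3.30 + 19.61) = 17.7 × 19.61/22.91 = 15.2 V.

V_out ≈ 15.2 V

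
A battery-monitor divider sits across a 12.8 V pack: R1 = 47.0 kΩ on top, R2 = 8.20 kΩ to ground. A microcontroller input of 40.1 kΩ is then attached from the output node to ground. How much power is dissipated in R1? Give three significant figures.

P ≈ 2.66 mW

Total resistance from the source is R1 + (R2‖R_L) = 53.81 kΩ, so I = 12.8/53.81 kΩ = 0.2379 mA.
P = I²·R1 = (0.2379 mA)² × 47.0 kΩ = 2.66 mW.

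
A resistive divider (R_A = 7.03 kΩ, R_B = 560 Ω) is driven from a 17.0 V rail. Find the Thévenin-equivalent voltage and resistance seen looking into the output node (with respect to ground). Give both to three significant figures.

V_th = 1.25 V, R_th = 519 Ω

V_th is the open-circuit tap voltage: 17.0 × 560/(7030 + 560) = 1.25 V.
With the supply zeroed, R_A and R_B appear in parallel from the tap: R_th = R_A‖R_B = (7030 × 560)/7590 = 519 Ω.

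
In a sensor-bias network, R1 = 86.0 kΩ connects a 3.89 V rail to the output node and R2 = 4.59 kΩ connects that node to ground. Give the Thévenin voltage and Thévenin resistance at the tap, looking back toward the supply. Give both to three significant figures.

V_th = 0.197 V, R_th = 4.36 kΩ

V_th is the open-circuit tap voltage: 3.89 × 4.59/(86.0 + 4.59) = 0.197 V.
With the supply zeroed, R1 and R2 appear in parallel from the tap: R_th = R1‖R2 = (86.0 × 4.59)/90.59 = 4.36 kΩ.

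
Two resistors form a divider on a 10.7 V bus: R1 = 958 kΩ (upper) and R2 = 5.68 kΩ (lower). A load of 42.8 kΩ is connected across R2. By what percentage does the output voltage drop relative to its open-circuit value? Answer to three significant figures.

11.7 %

The divider's output (Thévenin) resistance is R1‖R2 = 5.647 kΩ.
Fractional drop under load = R_th/(R_th + R_L) = 5.647 / (5.647 + 42.8) = 0.1166.
So the output falls by 11.7 %.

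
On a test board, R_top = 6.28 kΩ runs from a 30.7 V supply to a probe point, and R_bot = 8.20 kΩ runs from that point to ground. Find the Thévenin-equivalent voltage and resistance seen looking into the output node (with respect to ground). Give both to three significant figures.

V_th is the open-circuit tap voltage: 30.7 × 8.20/(6.28 + 8.20) = 17.4 V.
With the supply zeroed, R_top and R_bot appear in parallel from the tap: R_th = R_top‖R_bot = (6.28 × 8.20)/14.48 = 3.56 kΩ.

V_th = 17.4 V, R_th = 3.56 kΩ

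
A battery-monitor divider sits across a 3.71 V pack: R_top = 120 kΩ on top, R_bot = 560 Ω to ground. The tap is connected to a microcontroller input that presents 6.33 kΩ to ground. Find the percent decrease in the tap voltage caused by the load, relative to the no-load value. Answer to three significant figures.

8.09 %

The divider's output (Thévenin) resistance is R_top‖R_bot = 557.4 Ω.
Fractional drop under load = R_th/(R_th + R_L) = 557.4 / (557.4 + 6330) = 0.08093.
So the output falls by 8.09 %.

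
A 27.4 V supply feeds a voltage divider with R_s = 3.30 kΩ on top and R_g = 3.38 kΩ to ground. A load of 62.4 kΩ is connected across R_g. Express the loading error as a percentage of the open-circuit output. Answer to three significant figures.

2.61 %

The divider's output (Thévenin) resistance is R_s‖R_g = 1.670 kΩ.
Fractional drop under load = R_th/(R_th + R_L) = 1.670 / (1.670 + 62.4) = 0.02606.
So the output falls by 2.61 %.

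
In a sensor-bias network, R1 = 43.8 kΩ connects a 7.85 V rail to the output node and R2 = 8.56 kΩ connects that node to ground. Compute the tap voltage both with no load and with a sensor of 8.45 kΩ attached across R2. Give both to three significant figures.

Open-circuit: V = 7.85 × 8.56/(43.8 + 8.56) = 1.28 V.
With the load, R2 becomes R2‖R_L = 4.252 kΩ, so V = 7.85 × 4.252/48.05 = 0.695 V.

Unloaded: 1.28 V; loaded: 0.695 V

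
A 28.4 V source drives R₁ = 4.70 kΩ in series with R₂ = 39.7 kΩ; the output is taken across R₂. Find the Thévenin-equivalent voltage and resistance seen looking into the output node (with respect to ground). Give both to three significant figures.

V_th is the open-circuit tap voltage: 28.4 × 39.7/(4.70 + 39.7) = 25.4 V.
With the supply zeroed, R₁ and R₂ appear in parallel from the tap: R_th = R₁‖R₂ = (4.70 × 39.7)/44.40 = 4.20 kΩ.

V_th = 25.4 V, R_th = 4.20 kΩ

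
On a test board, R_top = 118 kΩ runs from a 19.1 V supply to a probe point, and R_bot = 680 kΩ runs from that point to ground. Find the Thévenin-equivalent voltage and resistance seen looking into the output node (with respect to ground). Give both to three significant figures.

V_th is the open-circuit tap voltage: 19.1 × 680/(118 + 680) = 16.3 V.
With the supply zeroed, R_top and R_bot appear in parallel from the tap: R_th = R_top‖R_bot = (118 × 680)/798.0 = 101 kΩ.

V_th = 16.3 V, R_th = 101 kΩ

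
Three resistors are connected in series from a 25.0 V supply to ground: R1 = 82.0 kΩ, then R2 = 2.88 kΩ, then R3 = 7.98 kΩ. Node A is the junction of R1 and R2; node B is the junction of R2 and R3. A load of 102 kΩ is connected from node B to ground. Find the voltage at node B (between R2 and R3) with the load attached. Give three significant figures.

At node B, R3 is in parallel with the load: R3‖R_L = 7.401 kΩ.
Below node A the resistance is R2 + (R3‖R_L) = 10.28 kΩ, so V_A = 25.0 × 10.28/92.28 = 2.785 V.
Then V_B = V_A × (R3‖R_L)/(R2 + R3‖R_L) = 2.785 × 7.401/10.28 = 2.01 V.

V ≈ 2.01 V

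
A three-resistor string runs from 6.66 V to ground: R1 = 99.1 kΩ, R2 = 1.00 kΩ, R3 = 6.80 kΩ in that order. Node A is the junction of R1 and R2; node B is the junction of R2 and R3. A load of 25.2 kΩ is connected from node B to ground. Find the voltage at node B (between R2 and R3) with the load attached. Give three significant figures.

V ≈ 0.338 V

At node B, R3 is in parallel with the load: R3‖R_L = 5.355 kΩ.
Below node A the resistance is R2 + (R3‖R_L) = 6.355 kΩ, so V_A = 6.66 × 6.355/105.5 = 0.4013 V.
Then V_B = V_A × (R3‖R_L)/(R2 + R3‖R_L) = 0.4013 × 5.355/6.355 = 0.338 V.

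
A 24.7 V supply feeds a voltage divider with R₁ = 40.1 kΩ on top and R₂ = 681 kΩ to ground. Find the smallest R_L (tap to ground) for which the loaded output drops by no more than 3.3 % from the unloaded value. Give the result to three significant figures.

R_L(min) ≈ 1.11 MΩ

Output resistance R_th = R₁‖R₂ = (40.1 × 681)/721.1 = 37.87 kΩ.
The fractional drop is R_th/(R_th + R_L); requiring this ≤ 0.0330 gives R_L ≥ R_th(1/0.0330 − 1) = 37.87 × 29.30 = 1.11 MΩ.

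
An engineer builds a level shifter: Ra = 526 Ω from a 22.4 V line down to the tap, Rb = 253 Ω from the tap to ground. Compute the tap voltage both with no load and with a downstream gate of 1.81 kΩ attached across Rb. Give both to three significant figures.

Unloaded: 7.27 V; loaded: 6.65 V

Open-circuit: V = 22.4 × 253/(526 + 253) = 7.27 V.
With the load, Rb becomes Rb‖R_L = 222.0 Ω, so V = 22.4 × 222.0/748.0 = 6.65 V.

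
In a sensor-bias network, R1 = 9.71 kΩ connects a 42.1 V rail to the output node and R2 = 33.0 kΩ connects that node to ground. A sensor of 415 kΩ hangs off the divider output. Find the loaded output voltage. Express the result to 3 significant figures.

V_out ≈ 32.0 V

The load sits in parallel with R2: R2‖R_L = (33.0 × 415) / (33.0 + 415) = 30.57 kΩ.
V_out = 42.1 × 30.57 / (9.71 + 30.57) = 42.1 × 30.57/40.28 = 32.0 V.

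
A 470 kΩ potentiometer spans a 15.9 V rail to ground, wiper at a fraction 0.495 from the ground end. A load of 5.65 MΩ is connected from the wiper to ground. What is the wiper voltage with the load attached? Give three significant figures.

V ≈ 7.71 V

The wiper splits the pot into (1−α)R = 237.3 kΩ above and αR = 232.7 kΩ below.
Lower section ‖ load = 223.4 kΩ.
V_wiper = 15.9 × 223.4/(237.3 + 223.4) = 7.71 V.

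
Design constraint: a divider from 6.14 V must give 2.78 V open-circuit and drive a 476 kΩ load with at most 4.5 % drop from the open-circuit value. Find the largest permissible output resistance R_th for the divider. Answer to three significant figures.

R_th ≤ 22.4 kΩ

Loading drop = R_th/(R_th + R_L) ≤ 0.0450, so R_th ≤ R_L · ε/(1−ε) = 476 kΩ × 0.0450/0.9550 = 22.4 kΩ.
(Any R1, R2 with R2/(R1+R2) = 0.453 and R1‖R2 ≤ 22.4 kΩ will meet the spec.)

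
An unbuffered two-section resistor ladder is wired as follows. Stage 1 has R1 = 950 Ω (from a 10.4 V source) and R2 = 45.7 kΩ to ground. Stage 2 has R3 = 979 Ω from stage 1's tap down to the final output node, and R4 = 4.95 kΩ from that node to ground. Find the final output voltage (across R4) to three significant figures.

Stage 2 presents R3+R4 = 5929 Ω as a load on stage 1's tap.
Stage 1's lower leg becomes R2‖(R3+R4) = 5248 Ω, so V_mid = 10.4 × 5248/6198 = 8.806 V.
Stage 2 is itself unloaded: V_out = V_mid × R4/(R3+R4) = 8.806 × 4950/5929 = 7.35 V.

V_out ≈ 7.35 V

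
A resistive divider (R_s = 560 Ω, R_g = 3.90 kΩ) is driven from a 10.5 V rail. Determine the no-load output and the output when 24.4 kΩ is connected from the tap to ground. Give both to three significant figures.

Open-circuit: V = 10.5 × 3900/(560 + 3900) = 9.18 V.
With the load, R_g becomes R_g‖R_L = 3363 Ω, so V = 10.5 × 3363/3923 = 9.00 V.

Unloaded: 9.18 V; loaded: 9.00 V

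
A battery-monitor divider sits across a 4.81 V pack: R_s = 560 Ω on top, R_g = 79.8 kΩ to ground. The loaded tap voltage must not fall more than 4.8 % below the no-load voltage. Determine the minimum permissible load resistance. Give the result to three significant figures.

Output resistance R_th = R_s‖R_g = (560 × 79800)/80360 = 556.1 Ω.
The fractional drop is R_th/(R_th + R_L); requiring this ≤ 0.0480 gives R_L ≥ R_th(1/0.0480 − 1) = 556.1 × 19.83 = 11.0 kΩ.

R_L(min) ≈ 11.0 kΩ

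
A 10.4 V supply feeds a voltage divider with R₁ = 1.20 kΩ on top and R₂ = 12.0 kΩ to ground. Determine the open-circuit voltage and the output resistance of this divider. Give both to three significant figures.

V_th is the open-circuit tap voltage: 10.4 × 12.0/(1.20 + 12.0) = 9.45 V.
With the supply zeroed, R₁ and R₂ appear in parallel from the tap: R_th = R₁‖R₂ = (1.20 × 12.0)/13.20 = 1.09 kΩ.

V_th = 9.45 V, R_th = 1.09 kΩ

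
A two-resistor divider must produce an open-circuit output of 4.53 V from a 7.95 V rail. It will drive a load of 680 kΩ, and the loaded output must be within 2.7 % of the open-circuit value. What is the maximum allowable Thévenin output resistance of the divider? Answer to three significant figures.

R_th ≤ 18.9 kΩ

Loading drop = R_th/(R_th + R_L) ≤ 0.0270, so R_th ≤ R_L · ε/(1−ε) = 680 kΩ × 0.0270/0.9730 = 18.9 kΩ.
(Any R1, R2 with R2/(R1+R2) = 0.570 and R1‖R2 ≤ 18.9 kΩ will meet the spec.)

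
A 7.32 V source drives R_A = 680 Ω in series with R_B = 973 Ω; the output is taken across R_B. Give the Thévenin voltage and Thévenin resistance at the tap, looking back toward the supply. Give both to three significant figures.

V_th is the open-circuit tap voltage: 7.32 × 973/(680 + 973) = 4.31 V.
With the supply zeroed, R_A and R_B appear in parallel from the tap: R_th = R_A‖R_B = (680 × 973)/1653 = 400 Ω.

V_th = 4.31 V, R_th = 400 Ω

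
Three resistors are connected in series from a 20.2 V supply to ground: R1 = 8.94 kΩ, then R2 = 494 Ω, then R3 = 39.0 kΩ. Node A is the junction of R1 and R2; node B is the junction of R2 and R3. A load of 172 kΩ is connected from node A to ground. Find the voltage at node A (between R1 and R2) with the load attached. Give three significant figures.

Below node A the series string R2+R3 = 39490 Ω sits in parallel with the 172000 Ω load: 32120 Ω.
V_A = 20.2 × 32120/(8940 + 32120) = 15.8 V.

V ≈ 15.8 V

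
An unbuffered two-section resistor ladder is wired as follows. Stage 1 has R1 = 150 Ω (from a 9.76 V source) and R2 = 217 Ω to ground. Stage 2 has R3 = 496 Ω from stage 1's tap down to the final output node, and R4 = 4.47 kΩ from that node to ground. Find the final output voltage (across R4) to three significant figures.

Stage 2 presents R3+R4 = 4966 Ω as a load on stage 1's tap.
Stage 1's lower leg becomes R2‖(R3+R4) = 207.9 Ω, so V_mid = 9.76 × 207.9/357.9 = 5.670 V.
Stage 2 is itself unloaded: V_out = V_mid × R4/(R3+R4) = 5.670 × 4470/4966 = 5.10 V.

V_out ≈ 5.10 V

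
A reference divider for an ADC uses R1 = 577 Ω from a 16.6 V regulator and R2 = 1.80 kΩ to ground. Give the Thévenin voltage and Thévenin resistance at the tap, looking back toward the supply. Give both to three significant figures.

V_th is the open-circuit tap voltage: 16.6 × 1800/(577 + 1800) = 12.6 V.
With the supply zeroed, R1 and R2 appear in parallel from the tap: R_th = R1‖R2 = (577 × 1800)/2377 = 437 Ω.

V_th = 12.6 V, R_th = 437 Ω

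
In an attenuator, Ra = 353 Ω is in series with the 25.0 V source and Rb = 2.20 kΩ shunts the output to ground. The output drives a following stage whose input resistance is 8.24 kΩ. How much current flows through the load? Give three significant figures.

Rb‖R_L = 1736 Ω; V_out = 25.0 × 1736/2089 = 20.78 V.
I_L = V_out / R_L = 20.78 / 8.24 kΩ = 2.52 mA.

I_L ≈ 2.52 mA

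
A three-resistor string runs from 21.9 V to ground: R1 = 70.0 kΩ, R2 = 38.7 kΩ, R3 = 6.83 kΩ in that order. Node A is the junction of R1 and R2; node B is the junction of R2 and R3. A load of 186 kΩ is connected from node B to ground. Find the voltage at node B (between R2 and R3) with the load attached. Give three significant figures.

At node B, R3 is in parallel with the load: R3‖R_L = 6.588 kΩ.
Below node A the resistance is R2 + (R3‖R_L) = 45.29 kΩ, so V_A = 21.9 × 45.29/115.3 = 8.603 V.
Then V_B = V_A × (R3‖R_L)/(R2 + R3‖R_L) = 8.603 × 6.588/45.29 = 1.25 V.

V ≈ 1.25 V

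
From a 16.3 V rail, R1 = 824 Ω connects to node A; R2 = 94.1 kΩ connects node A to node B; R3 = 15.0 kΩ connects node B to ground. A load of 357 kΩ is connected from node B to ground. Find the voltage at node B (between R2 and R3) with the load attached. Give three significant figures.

V ≈ 2.15 V

At node B, R3 is in parallel with the load: R3‖R_L = 14400 Ω.
Below node A the resistance is R2 + (R3‖R_L) = 108500 Ω, so V_A = 16.3 × 108500/109300 = 16.18 V.
Then V_B = V_A × (R3‖R_L)/(R2 + R3‖R_L) = 16.18 × 14400/108500 = 2.15 V.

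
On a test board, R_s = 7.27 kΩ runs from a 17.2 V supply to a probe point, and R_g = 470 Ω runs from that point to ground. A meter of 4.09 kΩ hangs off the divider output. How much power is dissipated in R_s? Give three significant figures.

P ≈ 36.4 mW

Total resistance from the source is R_s + (R_g‖R_L) = 7692 Ω, so I = 17.2/7692 Ω = 2.236 mA.
P = I²·R_s = (2.236 mA)² × 7.27 kΩ = 36.4 mW.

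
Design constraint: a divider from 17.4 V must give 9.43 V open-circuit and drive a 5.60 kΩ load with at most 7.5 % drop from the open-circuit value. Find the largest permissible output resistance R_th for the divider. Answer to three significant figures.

Loading drop = R_th/(R_th + R_L) ≤ 0.0750, so R_th ≤ R_L · ε/(1−ε) = 5.60 kΩ × 0.0750/0.9250 = 454 Ω.
(Any R1, R2 with R2/(R1+R2) = 0.542 and R1‖R2 ≤ 454 Ω will meet the spec.)

R_th ≤ 454 Ω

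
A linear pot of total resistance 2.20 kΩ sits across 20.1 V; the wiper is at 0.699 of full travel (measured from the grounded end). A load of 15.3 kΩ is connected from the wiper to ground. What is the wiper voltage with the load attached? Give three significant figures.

V ≈ 13.6 V

The wiper splits the pot into (1−α)R = 662.2 Ω above and αR = 1538 Ω below.
Lower section ‖ load = 1397 Ω.
V_wiper = 20.1 × 1397/(662.2 + 1397) = 13.6 V.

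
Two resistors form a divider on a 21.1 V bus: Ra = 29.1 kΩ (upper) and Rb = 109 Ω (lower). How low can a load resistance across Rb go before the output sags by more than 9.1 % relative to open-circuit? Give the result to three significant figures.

R_L(min) ≈ 1.08 kΩ

Output resistance R_th = Ra‖Rb = (29100 × 109)/29210 = 108.6 Ω.
The fractional drop is R_th/(R_th + R_L); requiring this ≤ 0.0910 gives R_L ≥ R_th(1/0.0910 − 1) = 108.6 × 9.989 = 1.08 kΩ.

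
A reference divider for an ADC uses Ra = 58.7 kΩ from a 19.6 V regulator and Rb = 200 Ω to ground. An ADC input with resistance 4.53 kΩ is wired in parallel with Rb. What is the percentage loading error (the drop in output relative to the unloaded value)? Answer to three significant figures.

4.21 %

The divider's output (Thévenin) resistance is Ra‖Rb = 199.3 Ω.
Fractional drop under load = R_th/(R_th + R_L) = 199.3 / (199.3 + 4530) = 0.04215.
So the output falls by 4.21 %.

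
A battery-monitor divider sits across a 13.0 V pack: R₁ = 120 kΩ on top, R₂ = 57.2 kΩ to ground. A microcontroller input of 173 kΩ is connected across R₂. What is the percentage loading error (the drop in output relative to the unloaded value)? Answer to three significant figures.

Unloaded V = 13.0 × 57.2/177.2 = 4.196 V.
Loaded: R₂‖R_L = 42.99 kΩ, giving V = 13.0 × 42.99/163.0 = 3.429 V.
Drop = (4.196 − 3.429) / 4.196 = 18.3 %.

18.3 %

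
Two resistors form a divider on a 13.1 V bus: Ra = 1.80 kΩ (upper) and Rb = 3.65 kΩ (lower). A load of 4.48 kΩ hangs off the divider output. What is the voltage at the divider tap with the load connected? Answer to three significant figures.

V_out ≈ 6.91 V

The load sits in parallel with Rb: Rb‖R_L = (3.65 × 4.48) / (3.65 + 4.48) = 2.011 kΩ.
V_out = 13.1 × 2.011 / (1.80 + 2.011) = 13.1 × 2.011/3.811 = 6.91 V.
(Unloaded it would have been 8.77 V.)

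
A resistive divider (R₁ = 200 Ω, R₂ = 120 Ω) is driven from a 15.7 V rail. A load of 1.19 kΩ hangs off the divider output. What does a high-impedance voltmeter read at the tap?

V_out ≈ 5.54 V

The load sits in parallel with R₂: R₂‖R_L = (120 × 1190) / (120 + 1190) = 109.0 Ω.
V_out = 15.7 × 109.0 / (200 + 109.0) = 15.7 × 109.0/309.0 = 5.54 V.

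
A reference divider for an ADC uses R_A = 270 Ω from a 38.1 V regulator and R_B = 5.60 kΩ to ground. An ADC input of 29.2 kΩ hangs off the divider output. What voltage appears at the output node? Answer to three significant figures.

The load sits in parallel with R_B: R_B‖R_L = (5600 × 29200) / (5600 + 29200) = 4699 Ω.
V_out = 38.1 × 4699 / (270 + 4699) = 38.1 × 4699/4969 = 36.0 V.

V_out ≈ 36.0 V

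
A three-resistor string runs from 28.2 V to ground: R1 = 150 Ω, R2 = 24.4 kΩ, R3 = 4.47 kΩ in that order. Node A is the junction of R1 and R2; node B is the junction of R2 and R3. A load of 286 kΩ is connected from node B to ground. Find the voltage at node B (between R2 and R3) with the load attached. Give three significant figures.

V ≈ 4.29 V

At node B, R3 is in parallel with the load: R3‖R_L = 4401 Ω.
Below node A the resistance is R2 + (R3‖R_L) = 28800 Ω, so V_A = 28.2 × 28800/28950 = 28.05 V.
Then V_B = V_A × (R3‖R_L)/(R2 + R3‖R_L) = 28.05 × 4401/28800 = 4.29 V.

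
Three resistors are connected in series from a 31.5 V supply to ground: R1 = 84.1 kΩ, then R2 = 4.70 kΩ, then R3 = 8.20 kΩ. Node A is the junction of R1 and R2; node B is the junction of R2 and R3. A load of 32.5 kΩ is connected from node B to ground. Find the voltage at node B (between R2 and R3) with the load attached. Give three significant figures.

At node B, R3 is in parallel with the load: R3‖R_L = 6.548 kΩ.
Below node A the resistance is R2 + (R3‖R_L) = 11.25 kΩ, so V_A = 31.5 × 11.25/95.35 = 3.716 V.
Then V_B = V_A × (R3‖R_L)/(R2 + R3‖R_L) = 3.716 × 6.548/11.25 = 2.16 V.

V ≈ 2.16 V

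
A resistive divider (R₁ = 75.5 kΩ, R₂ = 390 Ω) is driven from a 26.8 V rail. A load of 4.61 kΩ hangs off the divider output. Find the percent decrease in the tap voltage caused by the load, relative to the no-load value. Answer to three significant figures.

7.76 %

The divider's output (Thévenin) resistance is R₁‖R₂ = 388.0 Ω.
Fractional drop under load = R_th/(R_th + R_L) = 388.0 / (388.0 + 4610) = 0.07763.
So the output falls by 7.76 %.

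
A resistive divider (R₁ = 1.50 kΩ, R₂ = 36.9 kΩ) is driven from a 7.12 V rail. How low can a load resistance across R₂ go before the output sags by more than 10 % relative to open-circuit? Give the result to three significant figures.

Output resistance R_th = R₁‖R₂ = (1.50 × 36.9)/38.40 = 1.441 kΩ.
The fractional drop is R_th/(R_th + R_L); requiring this ≤ 0.100 gives R_L ≥ R_th(1/0.100 − 1) = 1.441 × 9.000 = 13.0 kΩ.

R_L(min) ≈ 13.0 kΩ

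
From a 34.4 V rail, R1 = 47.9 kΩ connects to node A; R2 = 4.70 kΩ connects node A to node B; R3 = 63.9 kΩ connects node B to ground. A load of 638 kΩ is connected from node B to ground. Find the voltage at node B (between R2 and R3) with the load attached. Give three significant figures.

V ≈ 18.1 V

At node B, R3 is in parallel with the load: R3‖R_L = 58.08 kΩ.
Below node A the resistance is R2 + (R3‖R_L) = 62.78 kΩ, so V_A = 34.4 × 62.78/110.7 = 19.51 V.
Then V_B = V_A × (R3‖R_L)/(R2 + R3‖R_L) = 19.51 × 58.08/62.78 = 18.1 V.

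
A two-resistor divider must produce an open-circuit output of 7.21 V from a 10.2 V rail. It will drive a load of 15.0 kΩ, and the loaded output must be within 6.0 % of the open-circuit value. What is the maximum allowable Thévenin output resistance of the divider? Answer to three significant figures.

Loading drop = R_th/(R_th + R_L) ≤ 0.0600, so R_th ≤ R_L · ε/(1−ε) = 15.0 kΩ × 0.0600/0.9400 = 957 Ω.

R_th ≤ 957 Ω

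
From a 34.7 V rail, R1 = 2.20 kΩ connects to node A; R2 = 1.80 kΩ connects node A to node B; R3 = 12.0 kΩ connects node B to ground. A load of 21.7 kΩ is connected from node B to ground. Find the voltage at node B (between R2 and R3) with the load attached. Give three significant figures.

V ≈ 22.9 V

At node B, R3 is in parallel with the load: R3‖R_L = 7.727 kΩ.
Below node A the resistance is R2 + (R3‖R_L) = 9.527 kΩ, so V_A = 34.7 × 9.527/11.73 = 28.19 V.
Then V_B = V_A × (R3‖R_L)/(R2 + R3‖R_L) = 28.19 × 7.727/9.527 = 22.9 V.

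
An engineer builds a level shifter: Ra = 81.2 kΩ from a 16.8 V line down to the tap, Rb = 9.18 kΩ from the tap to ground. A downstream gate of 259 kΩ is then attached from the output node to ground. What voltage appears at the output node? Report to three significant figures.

The load sits in parallel with Rb: Rb‖R_L = (9.18 × 259) / (9.18 + 259) = 8.866 kΩ.
V_out = 16.8 × 8.866 / (81.2 + 8.866) = 16.8 × 8.866/90.07 = 1.65 V.

V_out ≈ 1.65 V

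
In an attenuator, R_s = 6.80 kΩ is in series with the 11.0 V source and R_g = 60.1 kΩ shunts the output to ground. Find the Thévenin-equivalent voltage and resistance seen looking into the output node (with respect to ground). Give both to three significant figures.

V_th is the open-circuit tap voltage: 11.0 × 60.1/(6.80 + 60.1) = 9.88 V.
With the supply zeroed, R_s and R_g appear in parallel from the tap: R_th = R_s‖R_g = (6.80 × 60.1)/66.90 = 6.11 kΩ.

V_th = 9.88 V, R_th = 6.11 kΩ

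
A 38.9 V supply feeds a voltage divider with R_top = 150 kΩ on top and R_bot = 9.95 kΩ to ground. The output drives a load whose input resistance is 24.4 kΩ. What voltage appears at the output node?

The load sits in parallel with R_bot: R_bot‖R_L = (9.95 × 24.4) / (9.95 + 24.4) = 7.068 kΩ.
V_out = 38.9 × 7.068 / (150 + 7.068) = 38.9 × 7.068/157.1 = 1.75 V.

V_out ≈ 1.75 V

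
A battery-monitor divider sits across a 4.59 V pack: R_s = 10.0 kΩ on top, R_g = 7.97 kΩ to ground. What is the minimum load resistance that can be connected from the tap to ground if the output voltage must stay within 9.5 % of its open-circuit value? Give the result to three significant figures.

R_L(min) ≈ 42.3 kΩ

Output resistance R_th = R_s‖R_g = (10.0 × 7.97)/17.97 = 4.435 kΩ.
The fractional drop is R_th/(R_th + R_L); requiring this ≤ 0.0950 gives R_L ≥ R_th(1/0.0950 − 1) = 4.435 × 9.526 = 42.3 kΩ.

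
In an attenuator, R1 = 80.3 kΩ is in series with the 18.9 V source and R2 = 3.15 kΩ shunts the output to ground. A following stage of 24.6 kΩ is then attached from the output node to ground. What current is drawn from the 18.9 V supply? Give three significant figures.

R2‖R_L = 2.792 kΩ, so the source sees R1 + R2‖R_L = 83.09 kΩ.
I = 18.9 V / 83.09 kΩ = 0.227 mA.

I ≈ 0.227 mA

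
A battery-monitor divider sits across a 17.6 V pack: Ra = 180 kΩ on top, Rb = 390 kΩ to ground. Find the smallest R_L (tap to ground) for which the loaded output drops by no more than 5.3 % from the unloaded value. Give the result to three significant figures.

R_L(min) ≈ 2.20 MΩ

Output resistance R_th = Ra‖Rb = (180 × 390)/570.0 = 123.2 kΩ.
The fractional drop is R_th/(R_th + R_L); requiring this ≤ 0.0530 gives R_L ≥ R_th(1/0.0530 − 1) = 123.2 × 17.87 = 2.20 MΩ.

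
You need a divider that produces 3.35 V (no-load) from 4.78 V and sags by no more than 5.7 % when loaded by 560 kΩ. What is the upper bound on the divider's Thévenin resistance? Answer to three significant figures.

Loading drop = R_th/(R_th + R_L) ≤ 0.0570, so R_th ≤ R_L · ε/(1−ε) = 560 kΩ × 0.0570/0.9430 = 33.8 kΩ.
(Any R1, R2 with R2/(R1+R2) = 0.701 and R1‖R2 ≤ 33.8 kΩ will meet the spec.)

R_th ≤ 33.8 kΩ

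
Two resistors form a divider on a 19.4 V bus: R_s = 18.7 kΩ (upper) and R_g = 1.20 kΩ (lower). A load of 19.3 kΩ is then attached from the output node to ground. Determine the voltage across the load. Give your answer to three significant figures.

The load sits in parallel with R_g: R_g‖R_L = (1.20 × 19.3) / (1.20 + 19.3) = 1.130 kΩ.
V_out = 19.4 × 1.130 / (18.7 + 1.130) = 19.4 × 1.130/19.83 = 1.11 V.

V_out ≈ 1.11 V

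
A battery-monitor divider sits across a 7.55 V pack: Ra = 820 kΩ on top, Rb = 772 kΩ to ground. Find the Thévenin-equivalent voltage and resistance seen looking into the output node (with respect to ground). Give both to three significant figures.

V_th = 3.66 V, R_th = 398 kΩ

V_th is the open-circuit tap voltage: 7.55 × 772/(820 + 772) = 3.66 V.
With the supply zeroed, Ra and Rb appear in parallel from the tap: R_th = Ra‖Rb = (820 × 772)/1592 = 398 kΩ.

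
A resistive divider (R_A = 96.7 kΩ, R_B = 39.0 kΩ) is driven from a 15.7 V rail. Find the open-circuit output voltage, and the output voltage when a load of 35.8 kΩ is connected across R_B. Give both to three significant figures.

Unloaded: 4.51 V; loaded: 2.54 V

Open-circuit: V = 15.7 × 39.0/(96.7 + 39.0) = 4.51 V.
With the load, R_B becomes R_B‖R_L = 18.67 kΩ, so V = 15.7 × 18.67/115.4 = 2.54 V.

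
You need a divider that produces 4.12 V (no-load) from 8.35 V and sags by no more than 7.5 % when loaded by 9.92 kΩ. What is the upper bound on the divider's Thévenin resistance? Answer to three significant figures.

R_th ≤ 804 Ω

Loading drop = R_th/(R_th + R_L) ≤ 0.0750, so R_th ≤ R_L · ε/(1−ε) = 9.92 kΩ × 0.0750/0.9250 = 804 Ω.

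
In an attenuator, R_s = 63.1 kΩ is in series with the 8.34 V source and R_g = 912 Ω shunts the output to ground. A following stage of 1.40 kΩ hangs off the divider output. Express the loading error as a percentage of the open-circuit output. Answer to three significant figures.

39.1 %

Unloaded V = 8.34 × 912/64010 = 0.1188 V.
Loaded: R_g‖R_L = 552.2 Ω, giving V = 8.34 × 552.2/63650 = 0.07236 V.
Drop = (0.1188 − 0.07236) / 0.1188 = 39.1 %.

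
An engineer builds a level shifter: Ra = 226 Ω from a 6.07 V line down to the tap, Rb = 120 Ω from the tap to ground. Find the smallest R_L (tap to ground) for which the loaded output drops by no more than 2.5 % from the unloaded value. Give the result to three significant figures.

Output resistance R_th = Ra‖Rb = (226 × 120)/346.0 = 78.38 Ω.
The fractional drop is R_th/(R_th + R_L); requiring this ≤ 0.0250 gives R_L ≥ R_th(1/0.0250 − 1) = 78.38 × 39.00 = 3.06 kΩ.

R_L(min) ≈ 3.06 kΩ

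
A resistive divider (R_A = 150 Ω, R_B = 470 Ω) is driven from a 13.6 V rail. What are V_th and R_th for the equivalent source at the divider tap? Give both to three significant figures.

V_th is the open-circuit tap voltage: 13.6 × 470/(150 + 470) = 10.3 V.
With the supply zeroed, R_A and R_B appear in parallel from the tap: R_th = R_A‖R_B = (150 × 470)/620.0 = 114 Ω.

V_th = 10.3 V, R_th = 114 Ω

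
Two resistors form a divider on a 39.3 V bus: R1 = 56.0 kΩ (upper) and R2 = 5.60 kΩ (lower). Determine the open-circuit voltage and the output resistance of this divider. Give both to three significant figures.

V_th = 3.57 V, R_th = 5.09 kΩ

V_th is the open-circuit tap voltage: 39.3 × 5.60/(56.0 + 5.60) = 3.57 V.
With the supply zeroed, R1 and R2 appear in parallel from the tap: R_th = R1‖R2 = (56.0 × 5.60)/61.60 = 5.09 kΩ.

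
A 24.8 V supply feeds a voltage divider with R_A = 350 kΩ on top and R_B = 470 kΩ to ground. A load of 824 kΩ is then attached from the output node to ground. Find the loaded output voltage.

V_out ≈ 11.4 V

The load sits in parallel with R_B: R_B‖R_L = (470 × 824) / (470 + 824) = 299.3 kΩ.
V_out = 24.8 × 299.3 / (350 + 299.3) = 24.8 × 299.3/649.3 = 11.4 V.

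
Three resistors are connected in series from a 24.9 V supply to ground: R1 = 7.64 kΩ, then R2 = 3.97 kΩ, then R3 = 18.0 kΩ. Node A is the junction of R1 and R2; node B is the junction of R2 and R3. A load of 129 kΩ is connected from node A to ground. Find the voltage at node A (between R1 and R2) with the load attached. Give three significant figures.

V ≈ 17.7 V

Below node A the series string R2+R3 = 21.97 kΩ sits in parallel with the 129 kΩ load: 18.77 kΩ.
V_A = 24.9 × 18.77/(7.64 + 18.77) = 17.7 V.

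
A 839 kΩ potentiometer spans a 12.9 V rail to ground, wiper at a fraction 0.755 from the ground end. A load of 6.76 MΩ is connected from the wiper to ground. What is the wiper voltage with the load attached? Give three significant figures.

The wiper splits the pot into (1−α)R = 205.6 kΩ above and αR = 633.4 kΩ below.
Lower section ‖ load = 579.2 kΩ.
V_wiper = 12.9 × 579.2/(205.6 + 579.2) = 9.52 V.

V ≈ 9.52 V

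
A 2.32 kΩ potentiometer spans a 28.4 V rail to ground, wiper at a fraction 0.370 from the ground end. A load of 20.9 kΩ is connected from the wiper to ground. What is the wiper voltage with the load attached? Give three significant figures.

The wiper splits the pot into (1−α)R = 1462 Ω above and αR = 858.4 Ω below.
Lower section ‖ load = 824.5 Ω.
V_wiper = 28.4 × 824.5/(1462 + 824.5) = 10.2 V.

V ≈ 10.2 V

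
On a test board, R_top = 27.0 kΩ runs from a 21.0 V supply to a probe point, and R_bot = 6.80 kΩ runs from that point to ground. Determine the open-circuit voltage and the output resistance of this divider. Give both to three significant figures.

V_th is the open-circuit tap voltage: 21.0 × 6.80/(27.0 + 6.80) = 4.22 V.
With the supply zeroed, R_top and R_bot appear in parallel from the tap: R_th = R_top‖R_bot = (27.0 × 6.80)/33.80 = 5.43 kΩ.

V_th = 4.22 V, R_th = 5.43 kΩ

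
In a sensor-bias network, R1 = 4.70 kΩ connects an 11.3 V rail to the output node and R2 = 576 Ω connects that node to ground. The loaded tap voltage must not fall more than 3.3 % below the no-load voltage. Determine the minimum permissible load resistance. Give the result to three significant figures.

R_L(min) ≈ 15.0 kΩ

Output resistance R_th = R1‖R2 = (4700 × 576)/5276 = 513.1 Ω.
The fractional drop is R_th/(R_th + R_L); requiring this ≤ 0.0330 gives R_L ≥ R_th(1/0.0330 − 1) = 513.1 × 29.30 = 15.0 kΩ.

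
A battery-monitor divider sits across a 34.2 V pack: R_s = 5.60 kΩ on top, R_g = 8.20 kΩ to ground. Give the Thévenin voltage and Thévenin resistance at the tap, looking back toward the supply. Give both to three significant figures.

V_th is the open-circuit tap voltage: 34.2 × 8.20/(5.60 + 8.20) = 20.3 V.
With the supply zeroed, R_s and R_g appear in parallel from the tap: R_th = R_s‖R_g = (5.60 × 8.20)/13.80 = 3.33 kΩ.

V_th = 20.3 V, R_th = 3.33 kΩ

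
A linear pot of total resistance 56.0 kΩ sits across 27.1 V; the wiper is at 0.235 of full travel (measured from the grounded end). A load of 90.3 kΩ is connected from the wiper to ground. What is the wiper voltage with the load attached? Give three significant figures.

V ≈ 5.73 V

The wiper splits the pot into (1−α)R = 42.84 kΩ above and αR = 13.16 kΩ below.
Lower section ‖ load = 11.49 kΩ.
V_wiper = 27.1 × 11.49/(42.84 + 11.49) = 5.73 V.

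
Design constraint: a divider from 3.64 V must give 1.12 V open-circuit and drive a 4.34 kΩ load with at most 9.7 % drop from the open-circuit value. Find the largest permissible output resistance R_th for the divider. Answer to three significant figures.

R_th ≤ 466 Ω

Loading drop = R_th/(R_th + R_L) ≤ 0.0970, so R_th ≤ R_L · ε/(1−ε) = 4.34 kΩ × 0.0970/0.9030 = 466 Ω.
(Any R1, R2 with R2/(R1+R2) = 0.308 and R1‖R2 ≤ 466 Ω will meet the spec.)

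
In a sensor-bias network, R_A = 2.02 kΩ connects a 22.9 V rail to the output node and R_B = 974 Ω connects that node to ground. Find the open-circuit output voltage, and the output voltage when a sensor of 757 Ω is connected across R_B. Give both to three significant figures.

Unloaded: 7.45 V; loaded: 3.99 V

Open-circuit: V = 22.9 × 974/(2020 + 974) = 7.45 V.
With the load, R_B becomes R_B‖R_L = 425.9 Ω, so V = 22.9 × 425.9/2446 = 3.99 V.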